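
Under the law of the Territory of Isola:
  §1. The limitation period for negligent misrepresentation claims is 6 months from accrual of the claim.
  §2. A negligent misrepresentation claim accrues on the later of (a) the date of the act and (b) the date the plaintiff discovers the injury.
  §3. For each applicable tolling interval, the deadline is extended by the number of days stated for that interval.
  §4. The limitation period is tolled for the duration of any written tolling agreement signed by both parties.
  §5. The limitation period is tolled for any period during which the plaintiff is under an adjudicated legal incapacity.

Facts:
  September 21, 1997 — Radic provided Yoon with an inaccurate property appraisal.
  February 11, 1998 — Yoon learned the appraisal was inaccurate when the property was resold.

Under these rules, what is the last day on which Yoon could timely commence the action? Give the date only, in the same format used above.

The claim accrued on February 11, 1998 — the later of the September 21, 1997 act and the February 11, 1998 discovery.
Adding the 6 months base period to February 11, 1998 gives a deadline of August 11, 1998, before any tolling.

August 11, 1998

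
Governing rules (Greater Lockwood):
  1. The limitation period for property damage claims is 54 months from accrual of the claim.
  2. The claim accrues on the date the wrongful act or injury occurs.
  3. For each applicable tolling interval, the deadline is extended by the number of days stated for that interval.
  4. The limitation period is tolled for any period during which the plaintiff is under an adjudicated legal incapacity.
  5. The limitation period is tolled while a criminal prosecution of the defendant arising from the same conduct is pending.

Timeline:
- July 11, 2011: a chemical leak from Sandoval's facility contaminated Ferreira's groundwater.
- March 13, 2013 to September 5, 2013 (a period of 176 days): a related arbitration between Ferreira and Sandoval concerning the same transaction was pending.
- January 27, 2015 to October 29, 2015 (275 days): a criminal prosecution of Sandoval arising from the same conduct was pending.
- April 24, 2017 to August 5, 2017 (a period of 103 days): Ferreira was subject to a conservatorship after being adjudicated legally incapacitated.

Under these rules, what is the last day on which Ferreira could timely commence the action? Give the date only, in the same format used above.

The claim accrued on July 11, 2011, the date of the act.
Adding the 54 months base period to July 11, 2011 gives a deadline of January 11, 2016, before any tolling.
The period was tolled for 275 days by the pending criminal prosecution (January 27, 2015 to October 29, 2015), pushing the deadline to October 12, 2016.
By the time the plaintiff's legal incapacity began on April 24, 2017, the limitation period had already expired on October 12, 2016; that interval cannot revive it.
The pending related arbitration from March 13, 2013 to September 5, 2013 does not toll the period, because no stated rule makes a pending arbitration a tolling event.

October 12, 2016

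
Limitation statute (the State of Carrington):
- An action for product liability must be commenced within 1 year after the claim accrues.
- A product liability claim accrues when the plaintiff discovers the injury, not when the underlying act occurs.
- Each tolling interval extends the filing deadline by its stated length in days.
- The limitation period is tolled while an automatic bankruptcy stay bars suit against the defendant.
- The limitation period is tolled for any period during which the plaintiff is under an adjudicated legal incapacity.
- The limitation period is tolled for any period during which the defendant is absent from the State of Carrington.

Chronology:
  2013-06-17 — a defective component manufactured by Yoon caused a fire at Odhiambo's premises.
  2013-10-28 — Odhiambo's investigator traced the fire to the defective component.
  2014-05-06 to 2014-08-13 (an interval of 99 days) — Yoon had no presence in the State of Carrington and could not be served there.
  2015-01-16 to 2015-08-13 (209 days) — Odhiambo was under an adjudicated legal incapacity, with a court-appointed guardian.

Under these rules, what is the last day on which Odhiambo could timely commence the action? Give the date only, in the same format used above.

The claim did not accrue until Odhiambo discovered the injury on 2013-10-28; the 2013-06-17 act date does not start the clock under the stated rule.
1 year from 2013-10-28 is 2014-10-28.
The period was tolled for 99 days by the defendant's absence from the jurisdiction (2014-05-06 to 2014-08-13), pushing the deadline to 2015-02-04.
The plaintiff's legal incapacity from 2015-01-16 to 2015-08-13 tolled the period for 209 days, extending the deadline to 2015-09-01.

2015-09-01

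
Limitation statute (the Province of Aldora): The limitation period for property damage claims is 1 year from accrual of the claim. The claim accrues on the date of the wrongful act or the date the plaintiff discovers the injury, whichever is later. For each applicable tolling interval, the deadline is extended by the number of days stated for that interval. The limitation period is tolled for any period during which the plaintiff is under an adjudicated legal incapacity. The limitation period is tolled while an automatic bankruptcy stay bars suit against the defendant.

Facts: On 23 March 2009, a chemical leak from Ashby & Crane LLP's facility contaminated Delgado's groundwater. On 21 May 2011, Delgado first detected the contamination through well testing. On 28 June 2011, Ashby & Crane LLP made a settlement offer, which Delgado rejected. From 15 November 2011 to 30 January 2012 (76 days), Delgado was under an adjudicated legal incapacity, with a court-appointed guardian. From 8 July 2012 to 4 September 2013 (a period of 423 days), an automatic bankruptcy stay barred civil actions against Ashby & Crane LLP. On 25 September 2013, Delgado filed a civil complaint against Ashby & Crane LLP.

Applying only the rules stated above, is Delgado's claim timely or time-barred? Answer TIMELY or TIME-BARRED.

Because discovery on 21 May 2011 post-dates the 23 March 2009 act, accrual under the later-of rule falls on 21 May 2011.
Adding the 1 year base period to 21 May 2011 gives a deadline of 21 May 2012, before any tolling.
The plaintiff's legal incapacity from 15 November 2011 to 30 January 2012 tolled the period for 76 days, extending the deadline to 5 August 2012.
The automatic bankruptcy stay from 8 July 2012 to 4 September 2013 tolled the period for 423 days, extending the deadline to 2 October 2013.
The other events in the timeline have no effect on the limitation period under the stated rules.
The 25 September 2013 filing precedes the 2 October 2013 deadline; the claim is timely.

TIMELY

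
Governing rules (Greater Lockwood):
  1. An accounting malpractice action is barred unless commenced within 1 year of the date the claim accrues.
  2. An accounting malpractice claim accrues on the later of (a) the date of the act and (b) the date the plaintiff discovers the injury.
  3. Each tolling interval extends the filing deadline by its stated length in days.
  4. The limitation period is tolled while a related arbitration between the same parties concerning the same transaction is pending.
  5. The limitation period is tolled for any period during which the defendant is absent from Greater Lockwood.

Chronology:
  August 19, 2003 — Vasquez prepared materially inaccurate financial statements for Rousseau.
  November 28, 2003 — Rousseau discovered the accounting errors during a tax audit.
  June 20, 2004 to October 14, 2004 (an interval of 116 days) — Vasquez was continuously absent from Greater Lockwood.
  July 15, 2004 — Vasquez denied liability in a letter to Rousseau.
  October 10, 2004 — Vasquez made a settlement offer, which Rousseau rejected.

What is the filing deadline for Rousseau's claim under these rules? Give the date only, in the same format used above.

March 24, 2005

The claim accrued on November 28, 2003 — the later of the August 19, 2003 act and the November 28, 2003 discovery.
The untolled deadline — 1 year after November 28, 2003 — is November 28, 2004.
The period was tolled for 116 days by the defendant's absence from the jurisdiction (June 20, 2004 to October 14, 2004), pushing the deadline to March 24, 2005.
Nothing else in the chronology tolls or restarts the period.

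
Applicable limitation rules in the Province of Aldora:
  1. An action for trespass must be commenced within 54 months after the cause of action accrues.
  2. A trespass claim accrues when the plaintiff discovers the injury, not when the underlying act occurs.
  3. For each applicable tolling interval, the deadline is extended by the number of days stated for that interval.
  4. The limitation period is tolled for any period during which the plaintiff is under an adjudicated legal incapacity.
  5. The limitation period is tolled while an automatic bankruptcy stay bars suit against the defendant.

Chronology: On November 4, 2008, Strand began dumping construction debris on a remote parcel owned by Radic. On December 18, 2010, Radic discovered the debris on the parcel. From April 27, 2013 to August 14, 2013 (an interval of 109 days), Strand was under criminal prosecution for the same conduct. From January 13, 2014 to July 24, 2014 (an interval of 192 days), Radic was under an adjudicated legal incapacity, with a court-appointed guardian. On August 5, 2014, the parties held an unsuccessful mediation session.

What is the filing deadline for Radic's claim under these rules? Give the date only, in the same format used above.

Accrual is tied to discovery, so the period began on December 18, 2010 rather than on November 4, 2008 when the act occurred.
54 months from December 18, 2010 is June 18, 2015.
The period was tolled for 192 days by the plaintiff's legal incapacity (January 13, 2014 to July 24, 2014), pushing the deadline to December 27, 2015.
The pending criminal prosecution from April 27, 2013 to August 14, 2013 does not toll the period, because no stated rule makes a criminal prosecution a tolling event.
Nothing else in the chronology tolls or restarts the period.

December 27, 2015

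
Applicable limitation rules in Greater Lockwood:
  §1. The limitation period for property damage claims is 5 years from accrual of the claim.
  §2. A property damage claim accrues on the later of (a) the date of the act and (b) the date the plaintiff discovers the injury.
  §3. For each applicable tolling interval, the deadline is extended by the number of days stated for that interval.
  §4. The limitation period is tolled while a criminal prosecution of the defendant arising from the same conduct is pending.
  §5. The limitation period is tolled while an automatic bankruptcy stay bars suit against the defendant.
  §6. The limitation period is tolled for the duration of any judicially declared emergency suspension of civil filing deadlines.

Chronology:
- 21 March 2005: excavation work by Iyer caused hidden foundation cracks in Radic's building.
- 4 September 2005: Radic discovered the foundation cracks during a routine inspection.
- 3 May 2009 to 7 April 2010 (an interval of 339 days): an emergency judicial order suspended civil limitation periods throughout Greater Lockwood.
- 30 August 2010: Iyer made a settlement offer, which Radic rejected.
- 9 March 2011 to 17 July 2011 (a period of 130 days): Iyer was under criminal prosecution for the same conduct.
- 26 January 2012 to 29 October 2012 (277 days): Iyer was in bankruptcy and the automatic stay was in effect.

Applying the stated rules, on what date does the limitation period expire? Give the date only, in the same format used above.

17 December 2011

Taking the later of the act (21 March 2005) and discovery (4 September 2005), the claim accrued on 4 September 2005.
Adding the 5 years base period to 4 September 2005 gives a deadline of 4 September 2010, before any tolling.
Because the emergency suspension of filing deadlines ran from 3 May 2009 to 7 April 2010, the deadline is extended by 339 days to 9 August 2011.
The pending criminal prosecution from 9 March 2011 to 17 July 2011 tolled the period for 130 days, extending the deadline to 17 December 2011.
The automatic bankruptcy stay starting 26 January 2012 came too late — the period had run on 17 December 2011 — and so does not extend the deadline.
Nothing else in the chronology tolls or restarts the period.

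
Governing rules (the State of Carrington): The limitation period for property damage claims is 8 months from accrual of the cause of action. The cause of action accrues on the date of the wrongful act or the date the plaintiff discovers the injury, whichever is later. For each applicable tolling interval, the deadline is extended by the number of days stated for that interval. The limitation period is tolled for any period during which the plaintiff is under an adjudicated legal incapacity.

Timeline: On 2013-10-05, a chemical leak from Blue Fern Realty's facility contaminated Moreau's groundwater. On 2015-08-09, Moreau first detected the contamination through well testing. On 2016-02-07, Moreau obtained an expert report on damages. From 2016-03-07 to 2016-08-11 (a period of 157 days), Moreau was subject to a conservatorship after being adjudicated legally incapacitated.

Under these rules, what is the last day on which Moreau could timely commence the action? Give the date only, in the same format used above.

Taking the later of the act (2013-10-05) and discovery (2015-08-09), the claim accrued on 2015-08-09.
Adding the 8 months base period to 2015-08-09 gives a deadline of 2016-04-09, before any tolling.
Because the plaintiff's legal incapacity ran from 2016-03-07 to 2016-08-11, the deadline is extended by 157 days to 2016-09-13.
The other events in the timeline have no effect on the limitation period under the stated rules.

2016-09-13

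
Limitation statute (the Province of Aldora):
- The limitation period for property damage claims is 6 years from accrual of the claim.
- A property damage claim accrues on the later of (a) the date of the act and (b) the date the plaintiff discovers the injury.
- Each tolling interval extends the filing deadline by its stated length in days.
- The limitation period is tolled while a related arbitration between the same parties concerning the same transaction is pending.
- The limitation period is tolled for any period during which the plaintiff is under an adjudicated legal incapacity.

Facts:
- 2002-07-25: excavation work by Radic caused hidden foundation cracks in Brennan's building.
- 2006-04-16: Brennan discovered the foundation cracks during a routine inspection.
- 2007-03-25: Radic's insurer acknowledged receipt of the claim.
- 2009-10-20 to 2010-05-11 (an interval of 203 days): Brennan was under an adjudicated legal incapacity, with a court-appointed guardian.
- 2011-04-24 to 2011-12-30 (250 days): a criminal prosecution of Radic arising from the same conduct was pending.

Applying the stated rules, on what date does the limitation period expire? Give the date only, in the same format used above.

2012-11-05

Because discovery on 2006-04-16 post-dates the 2002-07-25 act, accrual under the later-of rule falls on 2006-04-16.
Adding the 6 years base period to 2006-04-16 gives a deadline of 2012-04-16, before any tolling.
The plaintiff's legal incapacity from 2009-10-20 to 2010-05-11 tolled the period for 203 days, extending the deadline to 2012-11-05.
Although a criminal prosecution ran from 2011-04-24 to 2011-12-30, the stated rules do not make that a tolling event, so it is disregarded.
Nothing else in the chronology tolls or restarts the period.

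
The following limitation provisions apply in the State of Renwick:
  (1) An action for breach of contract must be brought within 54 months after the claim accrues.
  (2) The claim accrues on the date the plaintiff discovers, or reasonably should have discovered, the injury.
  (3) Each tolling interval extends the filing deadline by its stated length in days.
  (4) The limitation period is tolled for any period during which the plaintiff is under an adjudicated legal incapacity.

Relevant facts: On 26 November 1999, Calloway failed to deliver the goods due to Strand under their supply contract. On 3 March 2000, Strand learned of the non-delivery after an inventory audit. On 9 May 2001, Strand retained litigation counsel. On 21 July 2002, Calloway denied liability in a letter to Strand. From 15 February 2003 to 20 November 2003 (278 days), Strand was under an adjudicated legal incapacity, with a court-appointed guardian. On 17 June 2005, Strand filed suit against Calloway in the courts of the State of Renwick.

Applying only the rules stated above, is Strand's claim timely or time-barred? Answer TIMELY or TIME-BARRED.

TIME-BARRED

Accrual is tied to discovery, so the period began on 3 March 2000 rather than on 26 November 1999 when the act occurred.
54 months from 3 March 2000 is 3 September 2004.
The plaintiff's legal incapacity from 15 February 2003 to 20 November 2003 tolled the period for 278 days, extending the deadline to 8 June 2005.
Nothing else in the chronology tolls or restarts the period.
Strand filed on 17 June 2005, after the 8 June 2005 deadline, so the action is time-barred.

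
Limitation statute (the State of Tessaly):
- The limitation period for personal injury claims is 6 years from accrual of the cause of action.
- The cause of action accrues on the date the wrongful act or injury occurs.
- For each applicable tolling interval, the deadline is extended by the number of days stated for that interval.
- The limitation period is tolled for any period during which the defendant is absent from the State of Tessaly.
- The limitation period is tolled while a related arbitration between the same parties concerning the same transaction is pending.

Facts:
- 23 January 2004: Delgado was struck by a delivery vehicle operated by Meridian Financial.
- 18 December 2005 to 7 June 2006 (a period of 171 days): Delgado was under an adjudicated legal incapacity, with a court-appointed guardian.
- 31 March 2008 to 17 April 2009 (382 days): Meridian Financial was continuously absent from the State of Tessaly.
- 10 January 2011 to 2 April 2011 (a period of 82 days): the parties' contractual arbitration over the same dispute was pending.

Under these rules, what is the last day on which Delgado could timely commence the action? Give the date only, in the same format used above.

The limitation period began to run on 23 January 2004.
Adding the 6 years base period to 23 January 2004 gives a deadline of 23 January 2010, before any tolling.
The defendant's absence from the jurisdiction from 31 March 2008 to 17 April 2009 tolled the period for 382 days, extending the deadline to 9 February 2011.
The period was tolled for 82 days by the pending related arbitration (10 January 2011 to 2 April 2011), pushing the deadline to 2 May 2011.
Although the plaintiff's incapacity ran from 18 December 2005 to 7 June 2006, the stated rules do not make that a tolling event, so it is disregarded.

2 May 2011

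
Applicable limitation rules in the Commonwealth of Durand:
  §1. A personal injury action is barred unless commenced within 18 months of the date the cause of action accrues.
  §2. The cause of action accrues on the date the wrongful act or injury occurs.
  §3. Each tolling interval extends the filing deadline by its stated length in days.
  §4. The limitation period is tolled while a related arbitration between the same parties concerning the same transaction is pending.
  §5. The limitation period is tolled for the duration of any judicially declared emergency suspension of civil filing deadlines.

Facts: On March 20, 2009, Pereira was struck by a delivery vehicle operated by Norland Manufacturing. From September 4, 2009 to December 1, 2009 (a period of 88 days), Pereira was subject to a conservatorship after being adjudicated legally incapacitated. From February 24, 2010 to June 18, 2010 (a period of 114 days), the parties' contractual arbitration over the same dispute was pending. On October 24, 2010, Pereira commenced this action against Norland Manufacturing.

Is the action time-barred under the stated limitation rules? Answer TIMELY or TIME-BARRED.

TIMELY

The claim accrued on March 20, 2009, when the wrongful act occurred.
The untolled deadline — 18 months after March 20, 2009 — is September 20, 2010.
The period was tolled for 114 days by the pending related arbitration (February 24, 2010 to June 18, 2010), pushing the deadline to January 12, 2011.
Although the plaintiff's incapacity ran from September 4, 2009 to December 1, 2009, the stated rules do not make that a tolling event, so it is disregarded.
Filing on October 24, 2010 beat the January 12, 2011 deadline — the action is timely.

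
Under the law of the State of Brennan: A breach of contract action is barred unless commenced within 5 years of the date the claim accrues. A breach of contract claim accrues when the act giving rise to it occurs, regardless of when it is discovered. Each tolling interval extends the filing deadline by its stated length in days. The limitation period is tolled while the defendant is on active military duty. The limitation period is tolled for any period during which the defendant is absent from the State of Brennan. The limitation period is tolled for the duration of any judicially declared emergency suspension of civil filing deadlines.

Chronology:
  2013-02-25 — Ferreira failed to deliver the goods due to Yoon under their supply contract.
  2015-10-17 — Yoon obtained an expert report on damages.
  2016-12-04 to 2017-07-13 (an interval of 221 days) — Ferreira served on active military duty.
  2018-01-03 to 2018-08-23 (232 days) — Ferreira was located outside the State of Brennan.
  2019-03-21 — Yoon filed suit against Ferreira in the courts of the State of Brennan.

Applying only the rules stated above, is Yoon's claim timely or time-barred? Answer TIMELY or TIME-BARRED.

TIMELY

The claim accrued on 2013-02-25, the date of the act.
Adding the 5 years base period to 2013-02-25 gives a deadline of 2018-02-25, before any tolling.
The period was tolled for 221 days by the defendant's active military service (2016-12-04 to 2017-07-13), pushing the deadline to 2018-10-04.
The period was tolled for 232 days by the defendant's absence from the jurisdiction (2018-01-03 to 2018-08-23), pushing the deadline to 2019-05-24.
None of the other events listed affects the running of the period under the stated rules.
The 2019-03-21 filing precedes the 2019-05-24 deadline; the claim is timely.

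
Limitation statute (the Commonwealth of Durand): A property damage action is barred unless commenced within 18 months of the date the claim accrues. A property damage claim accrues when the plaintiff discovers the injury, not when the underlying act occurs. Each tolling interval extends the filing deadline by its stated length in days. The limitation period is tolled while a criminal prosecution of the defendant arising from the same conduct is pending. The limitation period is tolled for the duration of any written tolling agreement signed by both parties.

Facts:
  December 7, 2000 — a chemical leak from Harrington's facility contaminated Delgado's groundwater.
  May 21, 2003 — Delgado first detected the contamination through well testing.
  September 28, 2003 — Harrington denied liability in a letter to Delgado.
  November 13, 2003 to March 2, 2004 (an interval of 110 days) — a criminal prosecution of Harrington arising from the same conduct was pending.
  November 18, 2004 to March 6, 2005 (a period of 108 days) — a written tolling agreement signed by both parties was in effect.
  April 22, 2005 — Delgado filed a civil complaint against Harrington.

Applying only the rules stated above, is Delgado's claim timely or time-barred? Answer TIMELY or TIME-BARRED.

TIMELY

The claim did not accrue until Delgado discovered the injury on May 21, 2003; the December 7, 2000 act date does not start the clock under the stated rule.
The untolled deadline — 18 months after May 21, 2003 — is November 21, 2004.
The pending criminal prosecution from November 13, 2003 to March 2, 2004 tolled the period for 110 days, extending the deadline to March 11, 2005.
Because the written tolling agreement ran from November 18, 2004 to March 6, 2005, the deadline is extended by 108 days to June 27, 2005.
Nothing else in the chronology tolls or restarts the period.
Delgado filed on April 22, 2005, before the June 27, 2005 deadline, so the action is timely.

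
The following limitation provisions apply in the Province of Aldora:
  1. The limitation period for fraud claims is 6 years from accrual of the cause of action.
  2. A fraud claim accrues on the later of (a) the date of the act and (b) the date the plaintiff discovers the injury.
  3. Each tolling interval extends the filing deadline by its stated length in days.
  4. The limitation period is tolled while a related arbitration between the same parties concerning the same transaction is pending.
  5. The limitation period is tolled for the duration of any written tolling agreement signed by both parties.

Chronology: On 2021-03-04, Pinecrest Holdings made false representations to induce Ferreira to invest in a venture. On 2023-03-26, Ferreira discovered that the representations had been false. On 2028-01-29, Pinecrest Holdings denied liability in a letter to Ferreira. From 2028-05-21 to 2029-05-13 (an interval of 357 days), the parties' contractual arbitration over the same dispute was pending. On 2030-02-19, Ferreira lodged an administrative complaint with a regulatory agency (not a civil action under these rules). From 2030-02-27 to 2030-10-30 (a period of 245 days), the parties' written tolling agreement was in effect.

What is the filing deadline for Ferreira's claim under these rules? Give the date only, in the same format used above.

Because discovery on 2023-03-26 post-dates the 2021-03-04 act, accrual under the later-of rule falls on 2023-03-26.
Adding the 6 years base period to 2023-03-26 gives a deadline of 2029-03-26, before any tolling.
The period was tolled for 357 days by the pending related arbitration (2028-05-21 to 2029-05-13), pushing the deadline to 2030-03-18.
Because the written tolling agreement ran from 2030-02-27 to 2030-10-30, the deadline is extended by 245 days to 2030-11-18.
None of the other events listed affects the running of the period under the stated rules.

2030-11-18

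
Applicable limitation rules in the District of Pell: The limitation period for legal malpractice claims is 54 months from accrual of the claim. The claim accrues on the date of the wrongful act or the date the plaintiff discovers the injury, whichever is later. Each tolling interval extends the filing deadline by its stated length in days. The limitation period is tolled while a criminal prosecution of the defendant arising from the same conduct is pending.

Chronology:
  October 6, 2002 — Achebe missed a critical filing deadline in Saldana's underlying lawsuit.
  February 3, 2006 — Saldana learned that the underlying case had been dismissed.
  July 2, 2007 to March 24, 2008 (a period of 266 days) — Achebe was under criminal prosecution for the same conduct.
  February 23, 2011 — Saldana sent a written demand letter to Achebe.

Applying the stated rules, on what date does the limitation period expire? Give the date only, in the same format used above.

The claim accrued on February 3, 2006 — the later of the October 6, 2002 act and the February 3, 2006 discovery.
The untolled deadline — 54 months after February 3, 2006 — is August 3, 2010.
Because the pending criminal prosecution ran from July 2, 2007 to March 24, 2008, the deadline is extended by 266 days to April 26, 2011.
The other events in the timeline have no effect on the limitation period under the stated rules.

April 26, 2011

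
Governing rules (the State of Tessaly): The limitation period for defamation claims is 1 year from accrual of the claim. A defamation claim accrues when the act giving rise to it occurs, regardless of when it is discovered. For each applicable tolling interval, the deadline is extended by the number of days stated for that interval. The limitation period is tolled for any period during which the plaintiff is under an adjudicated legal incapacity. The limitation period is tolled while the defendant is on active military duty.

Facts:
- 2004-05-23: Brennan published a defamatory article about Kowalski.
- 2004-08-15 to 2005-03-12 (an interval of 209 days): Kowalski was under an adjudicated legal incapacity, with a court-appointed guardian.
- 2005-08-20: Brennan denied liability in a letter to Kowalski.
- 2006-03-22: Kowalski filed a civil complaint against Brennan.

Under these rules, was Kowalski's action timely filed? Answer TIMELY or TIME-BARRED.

TIME-BARRED

The claim accrued on 2004-05-23, when the wrongful act occurred.
The untolled deadline — 1 year after 2004-05-23 — is 2005-05-23.
The plaintiff's legal incapacity from 2004-08-15 to 2005-03-12 tolled the period for 209 days, extending the deadline to 2005-12-18.
The other events in the timeline have no effect on the limitation period under the stated rules.
The 2006-03-22 filing falls after the 2005-12-18 deadline; the claim is time-barred.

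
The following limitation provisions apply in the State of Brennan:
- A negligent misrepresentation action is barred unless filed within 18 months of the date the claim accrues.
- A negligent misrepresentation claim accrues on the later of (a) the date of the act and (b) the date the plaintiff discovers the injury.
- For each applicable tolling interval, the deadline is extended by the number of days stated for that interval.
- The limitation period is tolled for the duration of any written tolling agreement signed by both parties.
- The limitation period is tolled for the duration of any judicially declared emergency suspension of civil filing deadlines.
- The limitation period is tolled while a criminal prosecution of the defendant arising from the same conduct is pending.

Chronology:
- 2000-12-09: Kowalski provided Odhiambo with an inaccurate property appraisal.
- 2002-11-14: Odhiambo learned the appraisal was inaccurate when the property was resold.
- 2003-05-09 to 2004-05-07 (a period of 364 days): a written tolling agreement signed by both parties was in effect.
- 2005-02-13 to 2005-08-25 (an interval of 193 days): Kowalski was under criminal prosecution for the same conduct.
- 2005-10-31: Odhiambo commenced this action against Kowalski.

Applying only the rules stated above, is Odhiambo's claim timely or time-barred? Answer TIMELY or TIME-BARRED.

TIMELY

Because discovery on 2002-11-14 post-dates the 2000-12-09 act, accrual under the later-of rule falls on 2002-11-14.
The untolled deadline — 18 months after 2002-11-14 — is 2004-05-14.
The written tolling agreement from 2003-05-09 to 2004-05-07 tolled the period for 364 days, extending the deadline to 2005-05-13.
The period was tolled for 193 days by the pending criminal prosecution (2005-02-13 to 2005-08-25), pushing the deadline to 2005-11-22.
Filing on 2005-10-31 beat the 2005-11-22 deadline — the action is timely.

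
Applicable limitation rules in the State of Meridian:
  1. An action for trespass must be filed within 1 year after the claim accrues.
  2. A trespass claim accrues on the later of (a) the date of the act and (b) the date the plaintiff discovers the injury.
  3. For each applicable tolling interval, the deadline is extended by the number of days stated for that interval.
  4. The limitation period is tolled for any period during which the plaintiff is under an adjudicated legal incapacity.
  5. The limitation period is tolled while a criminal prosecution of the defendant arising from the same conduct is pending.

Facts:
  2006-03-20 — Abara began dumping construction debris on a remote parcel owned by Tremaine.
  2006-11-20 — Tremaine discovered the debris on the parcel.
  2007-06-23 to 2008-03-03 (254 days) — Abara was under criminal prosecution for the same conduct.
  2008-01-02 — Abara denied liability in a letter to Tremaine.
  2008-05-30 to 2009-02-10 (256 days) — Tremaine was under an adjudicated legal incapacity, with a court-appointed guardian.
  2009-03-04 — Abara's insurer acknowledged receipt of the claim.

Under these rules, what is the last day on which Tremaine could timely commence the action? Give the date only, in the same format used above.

2009-04-13

The claim accrued on 2006-11-20 — the later of the 2006-03-20 act and the 2006-11-20 discovery.
Adding the 1 year base period to 2006-11-20 gives a deadline of 2007-11-20, before any tolling.
Because the pending criminal prosecution ran from 2007-06-23 to 2008-03-03, the deadline is extended by 254 days to 2008-07-31.
The plaintiff's legal incapacity from 2008-05-30 to 2009-02-10 tolled the period for 256 days, extending the deadline to 2009-04-13.
The other events in the timeline have no effect on the limitation period under the stated rules.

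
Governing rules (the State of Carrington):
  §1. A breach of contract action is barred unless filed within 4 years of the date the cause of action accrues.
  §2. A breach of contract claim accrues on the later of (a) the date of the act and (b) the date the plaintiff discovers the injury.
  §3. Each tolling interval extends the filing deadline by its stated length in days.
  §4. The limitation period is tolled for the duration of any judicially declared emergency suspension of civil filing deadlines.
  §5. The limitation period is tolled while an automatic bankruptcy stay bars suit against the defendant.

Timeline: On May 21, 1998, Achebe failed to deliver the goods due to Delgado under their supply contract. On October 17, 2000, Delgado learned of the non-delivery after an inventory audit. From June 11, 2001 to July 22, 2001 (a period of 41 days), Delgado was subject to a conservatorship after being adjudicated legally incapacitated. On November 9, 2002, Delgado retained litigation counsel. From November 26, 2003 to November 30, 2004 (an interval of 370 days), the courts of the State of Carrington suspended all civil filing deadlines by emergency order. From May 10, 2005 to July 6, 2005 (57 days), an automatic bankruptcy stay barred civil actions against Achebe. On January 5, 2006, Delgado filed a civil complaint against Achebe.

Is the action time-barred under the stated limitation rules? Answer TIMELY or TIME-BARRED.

TIME-BARRED

Because discovery on October 17, 2000 post-dates the May 21, 1998 act, accrual under the later-of rule falls on October 17, 2000.
The untolled deadline — 4 years after October 17, 2000 — is October 17, 2004.
Because the emergency suspension of filing deadlines ran from November 26, 2003 to November 30, 2004, the deadline is extended by 370 days to October 22, 2005.
The automatic bankruptcy stay from May 10, 2005 to July 6, 2005 tolled the period for 57 days, extending the deadline to December 18, 2005.
The plaintiff's legal incapacity from June 11, 2001 to July 22, 2001 does not toll the period, because no stated rule makes the plaintiff's incapacity a tolling event.
Nothing else in the chronology tolls or restarts the period.
The January 5, 2006 filing falls after the December 18, 2005 deadline; the claim is time-barred.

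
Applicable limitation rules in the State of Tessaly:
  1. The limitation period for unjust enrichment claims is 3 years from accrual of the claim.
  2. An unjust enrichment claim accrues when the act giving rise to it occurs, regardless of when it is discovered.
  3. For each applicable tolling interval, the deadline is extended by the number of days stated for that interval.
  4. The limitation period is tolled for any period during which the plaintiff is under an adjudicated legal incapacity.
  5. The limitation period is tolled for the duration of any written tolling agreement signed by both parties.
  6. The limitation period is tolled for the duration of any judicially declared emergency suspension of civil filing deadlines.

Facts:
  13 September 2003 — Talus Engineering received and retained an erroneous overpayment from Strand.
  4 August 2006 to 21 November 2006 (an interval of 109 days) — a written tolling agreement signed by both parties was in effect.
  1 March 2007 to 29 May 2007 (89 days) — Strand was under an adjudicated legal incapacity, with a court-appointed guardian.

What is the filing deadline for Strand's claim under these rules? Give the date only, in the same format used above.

31 December 2006

The claim accrued on 13 September 2003, the date of the act.
The untolled deadline — 3 years after 13 September 2003 — is 13 September 2006.
The period was tolled for 109 days by the written tolling agreement (4 August 2006 to 21 November 2006), pushing the deadline to 31 December 2006.
By the time the plaintiff's legal incapacity began on 1 March 2007, the limitation period had already expired on 31 December 2006; that interval cannot revive it.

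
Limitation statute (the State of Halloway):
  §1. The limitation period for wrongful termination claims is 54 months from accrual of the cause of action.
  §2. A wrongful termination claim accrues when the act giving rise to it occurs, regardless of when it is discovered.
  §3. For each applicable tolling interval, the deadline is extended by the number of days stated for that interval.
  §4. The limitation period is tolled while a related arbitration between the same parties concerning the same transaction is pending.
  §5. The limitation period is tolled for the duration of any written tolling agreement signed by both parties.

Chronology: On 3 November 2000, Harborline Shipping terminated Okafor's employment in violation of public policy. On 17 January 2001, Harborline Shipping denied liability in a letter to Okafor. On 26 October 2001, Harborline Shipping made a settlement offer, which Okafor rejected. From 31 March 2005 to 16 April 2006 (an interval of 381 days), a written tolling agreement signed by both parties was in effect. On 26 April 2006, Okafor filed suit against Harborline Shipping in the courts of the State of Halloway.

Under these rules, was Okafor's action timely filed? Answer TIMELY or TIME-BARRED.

TIMELY

The cause of action accrued on 3 November 2000, the date of the act.
The untolled deadline — 54 months after 3 November 2000 — is 3 May 2005.
The written tolling agreement from 31 March 2005 to 16 April 2006 tolled the period for 381 days, extending the deadline to 19 May 2006.
Nothing else in the chronology tolls or restarts the period.
The 26 April 2006 filing precedes the 19 May 2006 deadline; the claim is timely.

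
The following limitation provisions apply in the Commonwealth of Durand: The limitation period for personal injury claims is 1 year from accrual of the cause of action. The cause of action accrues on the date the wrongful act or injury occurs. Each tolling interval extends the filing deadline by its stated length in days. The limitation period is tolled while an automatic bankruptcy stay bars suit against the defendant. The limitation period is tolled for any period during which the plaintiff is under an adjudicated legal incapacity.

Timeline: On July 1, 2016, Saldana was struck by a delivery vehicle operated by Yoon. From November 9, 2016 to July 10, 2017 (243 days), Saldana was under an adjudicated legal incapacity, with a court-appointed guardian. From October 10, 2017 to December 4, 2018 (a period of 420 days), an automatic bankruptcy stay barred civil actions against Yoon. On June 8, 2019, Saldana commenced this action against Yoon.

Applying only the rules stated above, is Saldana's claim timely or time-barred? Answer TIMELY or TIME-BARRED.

TIME-BARRED

The cause of action accrued on July 1, 2016, the date of the act.
The untolled deadline — 1 year after July 1, 2016 — is July 1, 2017.
The period was tolled for 243 days by the plaintiff's legal incapacity (November 9, 2016 to July 10, 2017), pushing the deadline to March 1, 2018.
The period was tolled for 420 days by the automatic bankruptcy stay (October 10, 2017 to December 4, 2018), pushing the deadline to April 25, 2019.
Saldana filed on June 8, 2019, after the April 25, 2019 deadline, so the action is time-barred.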